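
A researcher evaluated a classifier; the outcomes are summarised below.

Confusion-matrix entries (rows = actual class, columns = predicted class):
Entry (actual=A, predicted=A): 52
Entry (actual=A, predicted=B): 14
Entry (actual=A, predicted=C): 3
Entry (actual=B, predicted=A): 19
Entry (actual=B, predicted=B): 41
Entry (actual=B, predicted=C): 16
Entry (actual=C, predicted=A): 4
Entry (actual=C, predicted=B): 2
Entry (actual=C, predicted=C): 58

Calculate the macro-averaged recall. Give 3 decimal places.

0.733

Per-class recall (TP/(TP+FN)):
  A: TP=52, FN=14+3=17 → 52/69 = 0.7536
  B: TP=41, FN=19+16=35 → 41/76 = 0.5395
  C: TP=58, FN=4+2=6 → 58/64 = 0.9063
Macro-recall = mean = (0.7536 + 0.5395 + 0.9063) / 3 = 0.733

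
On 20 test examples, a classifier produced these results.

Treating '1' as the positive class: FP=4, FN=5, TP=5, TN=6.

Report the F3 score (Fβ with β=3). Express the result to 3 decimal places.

Fβ = (1+β²)·TP / ((1+β²)·TP + β²·FN + FP), with β²=9
= 10·5 / (10·5 + 9·5 + 4) = 0.505

0.505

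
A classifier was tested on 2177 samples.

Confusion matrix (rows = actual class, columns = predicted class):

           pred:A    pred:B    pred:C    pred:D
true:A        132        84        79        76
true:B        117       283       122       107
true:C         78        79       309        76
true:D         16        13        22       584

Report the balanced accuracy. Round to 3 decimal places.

0.574

Balanced accuracy = mean of per-class recall.
  A: recall = 132/371 = 0.3558
  B: recall = 283/629 = 0.4499
  C: recall = 309/542 = 0.5701
  D: recall = 584/635 = 0.9197
Mean = (0.3558 + 0.4499 + 0.5701 + 0.9197) / 4 = 0.574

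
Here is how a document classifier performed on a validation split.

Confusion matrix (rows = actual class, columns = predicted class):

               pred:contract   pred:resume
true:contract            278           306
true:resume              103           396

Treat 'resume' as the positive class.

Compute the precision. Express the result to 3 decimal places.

0.564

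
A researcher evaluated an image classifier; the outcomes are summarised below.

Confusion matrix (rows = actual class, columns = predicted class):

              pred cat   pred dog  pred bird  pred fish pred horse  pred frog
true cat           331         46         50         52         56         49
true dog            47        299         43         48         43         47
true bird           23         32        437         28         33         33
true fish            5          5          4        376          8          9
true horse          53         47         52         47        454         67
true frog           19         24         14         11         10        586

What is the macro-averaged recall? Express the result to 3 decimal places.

0.719

Per-class recall (TP/(TP+FN)):
  cat: TP=331, FN=46+50+52+56+49=253 → 331/584 = 0.5668
  dog: TP=299, FN=47+43+48+43+47=228 → 299/527 = 0.5674
  bird: TP=437, FN=23+32+28+33+33=149 → 437/586 = 0.7457
  fish: TP=376, FN=5+5+4+8+9=31 → 376/407 = 0.9238
  horse: TP=454, FN=53+47+52+47+67=266 → 454/720 = 0.6306
  frog: TP=586, FN=19+24+14+11+10=78 → 586/664 = 0.8825
Macro-recall = mean = (0.5668 + 0.5674 + 0.7457 + 0.9238 + 0.6306 + 0.8825) / 6 = 0.719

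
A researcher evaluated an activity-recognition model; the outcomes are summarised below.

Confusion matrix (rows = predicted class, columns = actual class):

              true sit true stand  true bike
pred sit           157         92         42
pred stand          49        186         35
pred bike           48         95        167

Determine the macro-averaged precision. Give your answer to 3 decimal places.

Per-class precision (TP/(TP+FP)):
  sit: TP=157, FP=92+42=134 → 157/291 = 0.5395
  stand: TP=186, FP=49+35=84 → 186/270 = 0.6889
  bike: TP=167, FP=48+95=143 → 167/310 = 0.5387
Macro-precision = mean = (0.5395 + 0.6889 + 0.5387) / 3 = 0.589

0.589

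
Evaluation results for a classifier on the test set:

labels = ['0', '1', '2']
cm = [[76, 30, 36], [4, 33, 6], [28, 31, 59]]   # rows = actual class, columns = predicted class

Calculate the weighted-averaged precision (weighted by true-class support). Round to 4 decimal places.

0.6071

Per-class precision (TP/(TP+FP)):
  0: TP=76, FP=4+28=32 → 76/108 = 0.70370
  1: TP=33, FP=30+31=61 → 33/94 = 0.35106
  2: TP=59, FP=36+6=42 → 59/101 = 0.58416
Weighted-precision = Σ (supportᵢ/N)·precisionᵢ with N=303: (142/303)·0.70370 + (43/303)·0.35106 + (118/303)·0.58416 = 0.6071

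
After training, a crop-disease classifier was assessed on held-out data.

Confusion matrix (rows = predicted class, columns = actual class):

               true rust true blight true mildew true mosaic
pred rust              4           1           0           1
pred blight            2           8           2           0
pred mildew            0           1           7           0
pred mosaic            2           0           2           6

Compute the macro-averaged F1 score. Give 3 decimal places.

Per-class F1 score (2·TP/(2·TP+FP+FN)):
  rust: TP=4, FP=1+0+1=2, FN=2+0+2=4 → 8/14 = 0.5714
  blight: TP=8, FP=2+2+0=4, FN=1+1+0=2 → 16/22 = 0.7273
  mildew: TP=7, FP=0+1+0=1, FN=0+2+2=4 → 14/19 = 0.7368
  mosaic: TP=6, FP=2+0+2=4, FN=1+0+0=1 → 12/17 = 0.7059
Macro-F1 score = mean = (0.5714 + 0.7273 + 0.7368 + 0.7059) / 4 = 0.685

0.685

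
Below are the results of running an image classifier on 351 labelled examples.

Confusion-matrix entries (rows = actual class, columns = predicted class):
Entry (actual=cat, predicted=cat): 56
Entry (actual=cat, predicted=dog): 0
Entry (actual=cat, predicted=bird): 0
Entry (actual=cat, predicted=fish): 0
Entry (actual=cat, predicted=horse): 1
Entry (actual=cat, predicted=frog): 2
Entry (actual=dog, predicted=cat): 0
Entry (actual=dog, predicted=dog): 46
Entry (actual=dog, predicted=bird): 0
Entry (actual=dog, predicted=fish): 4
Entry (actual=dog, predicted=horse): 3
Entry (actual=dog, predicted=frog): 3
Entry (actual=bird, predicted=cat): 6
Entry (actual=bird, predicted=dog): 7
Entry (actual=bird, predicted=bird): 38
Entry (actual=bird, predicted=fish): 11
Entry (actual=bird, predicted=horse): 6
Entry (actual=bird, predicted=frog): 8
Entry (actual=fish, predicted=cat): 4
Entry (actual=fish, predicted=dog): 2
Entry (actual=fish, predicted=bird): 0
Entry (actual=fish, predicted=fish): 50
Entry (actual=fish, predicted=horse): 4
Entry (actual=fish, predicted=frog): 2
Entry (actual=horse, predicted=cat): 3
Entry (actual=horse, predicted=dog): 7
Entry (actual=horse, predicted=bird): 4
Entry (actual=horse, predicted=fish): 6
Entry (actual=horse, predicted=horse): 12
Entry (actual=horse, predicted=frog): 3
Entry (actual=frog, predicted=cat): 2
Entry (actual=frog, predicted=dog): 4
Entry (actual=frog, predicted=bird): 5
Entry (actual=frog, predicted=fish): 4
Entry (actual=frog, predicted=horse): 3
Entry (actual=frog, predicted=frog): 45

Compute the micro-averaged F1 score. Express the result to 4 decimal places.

0.7037

Micro-averaging pools counts across classes: ΣTP=247, ΣFP=104, ΣFN=104.
Micro-F1 score = 2·TP/(2·TP+FP+FN) on pooled counts = 0.7037 (equals overall accuracy in single-label multiclass).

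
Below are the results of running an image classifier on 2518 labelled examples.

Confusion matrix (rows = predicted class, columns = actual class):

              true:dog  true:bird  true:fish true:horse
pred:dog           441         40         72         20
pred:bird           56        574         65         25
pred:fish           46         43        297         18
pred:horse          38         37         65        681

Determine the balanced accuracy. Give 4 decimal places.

0.7742

Balanced accuracy = mean of per-class recall.
  dog: recall = 441/581 = 0.75904
  bird: recall = 574/694 = 0.82709
  fish: recall = 297/499 = 0.59519
  horse: recall = 681/744 = 0.91532
Mean = (0.75904 + 0.82709 + 0.59519 + 0.91532) / 4 = 0.7742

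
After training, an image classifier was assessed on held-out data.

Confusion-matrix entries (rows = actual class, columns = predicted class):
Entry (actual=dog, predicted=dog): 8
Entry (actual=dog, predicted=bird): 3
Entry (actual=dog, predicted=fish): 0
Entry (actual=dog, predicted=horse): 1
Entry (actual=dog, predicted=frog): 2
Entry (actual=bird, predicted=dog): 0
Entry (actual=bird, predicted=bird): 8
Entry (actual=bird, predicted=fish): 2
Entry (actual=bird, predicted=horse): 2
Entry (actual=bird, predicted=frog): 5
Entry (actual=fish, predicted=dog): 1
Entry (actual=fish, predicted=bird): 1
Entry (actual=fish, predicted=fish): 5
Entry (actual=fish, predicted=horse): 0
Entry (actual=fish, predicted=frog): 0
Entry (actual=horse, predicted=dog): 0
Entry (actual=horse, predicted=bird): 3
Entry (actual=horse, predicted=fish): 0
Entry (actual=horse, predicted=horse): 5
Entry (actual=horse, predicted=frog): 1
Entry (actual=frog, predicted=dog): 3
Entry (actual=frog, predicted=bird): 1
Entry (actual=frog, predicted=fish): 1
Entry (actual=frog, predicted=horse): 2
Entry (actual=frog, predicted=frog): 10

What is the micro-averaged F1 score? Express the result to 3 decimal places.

0.563

Micro-averaging pools counts across classes: ΣTP=36, ΣFP=28, ΣFN=28.
Micro-F1 score = 2·TP/(2·TP+FP+FN) on pooled counts = 0.563 (equals overall accuracy in single-label multiclass).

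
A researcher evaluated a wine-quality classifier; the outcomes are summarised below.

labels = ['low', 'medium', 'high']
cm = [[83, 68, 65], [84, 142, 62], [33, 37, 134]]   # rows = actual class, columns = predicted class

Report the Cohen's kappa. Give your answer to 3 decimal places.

Observed agreement pₒ = trace/N = 359/708 = 0.5071
Expected agreement pₑ = Σ (rowᵢ·colᵢ)/N² = (216·200 + 288·247 + 204·261)/708² = 0.3343
κ = (pₒ − pₑ)/(1 − pₑ) = (0.5071 − 0.3343)/(1 − 0.3343) = 0.260

0.260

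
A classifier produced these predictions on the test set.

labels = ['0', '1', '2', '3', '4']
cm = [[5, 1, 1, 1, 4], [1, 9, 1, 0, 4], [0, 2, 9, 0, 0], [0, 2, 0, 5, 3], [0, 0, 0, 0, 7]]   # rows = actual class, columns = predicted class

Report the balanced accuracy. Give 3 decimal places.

Balanced accuracy = mean of per-class recall.
  0: recall = 5/12 = 0.4167
  1: recall = 9/15 = 0.6000
  2: recall = 9/11 = 0.8182
  3: recall = 5/10 = 0.5000
  4: recall = 7/7 = 1.0000
Mean = (0.4167 + 0.6000 + 0.8182 + 0.5000 + 1.0000) / 5 = 0.667

0.667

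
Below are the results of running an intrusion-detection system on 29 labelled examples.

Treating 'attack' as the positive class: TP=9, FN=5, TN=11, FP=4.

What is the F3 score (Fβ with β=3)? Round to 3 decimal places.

0.647

Fβ = (1+β²)·TP / ((1+β²)·TP + β²·FN + FP), with β²=9
= 10·9 / (10·9 + 9·5 + 4) = 0.647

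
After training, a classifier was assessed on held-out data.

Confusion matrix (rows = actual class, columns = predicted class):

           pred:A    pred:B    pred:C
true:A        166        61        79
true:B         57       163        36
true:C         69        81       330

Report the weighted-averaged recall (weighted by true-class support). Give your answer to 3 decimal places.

0.632

Per-class recall (TP/(TP+FN)):
  A: TP=166, FN=61+79=140 → 166/306 = 0.5425
  B: TP=163, FN=57+36=93 → 163/256 = 0.6367
  C: TP=330, FN=69+81=150 → 330/480 = 0.6875
Weighted-recall = Σ (supportᵢ/N)·recallᵢ with N=1042: (306/1042)·0.5425 + (256/1042)·0.6367 + (480/1042)·0.6875 = 0.632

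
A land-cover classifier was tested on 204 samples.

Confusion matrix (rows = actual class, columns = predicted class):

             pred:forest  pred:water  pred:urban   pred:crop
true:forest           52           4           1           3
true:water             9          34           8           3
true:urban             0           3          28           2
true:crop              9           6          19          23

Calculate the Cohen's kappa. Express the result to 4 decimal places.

Observed agreement pₒ = trace/N = 137/204 = 0.67157
Expected agreement pₑ = Σ (rowᵢ·colᵢ)/N² = (60·70 + 54·47 + 33·56 + 57·31)/204² = 0.24877
κ = (pₒ − pₑ)/(1 − pₑ) = (0.67157 − 0.24877)/(1 − 0.24877) = 0.5628

0.5628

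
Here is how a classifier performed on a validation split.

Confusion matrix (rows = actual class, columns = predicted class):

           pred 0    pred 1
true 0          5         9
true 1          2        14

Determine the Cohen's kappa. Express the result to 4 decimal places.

Observed agreement pₒ = trace/N = 19/30 = 0.63333
Expected agreement pₑ = Σ (rowᵢ·colᵢ)/N² = (14·7 + 16·23)/30² = 0.51778
κ = (pₒ − pₑ)/(1 − pₑ) = (0.63333 − 0.51778)/(1 − 0.51778) = 0.2396

0.2396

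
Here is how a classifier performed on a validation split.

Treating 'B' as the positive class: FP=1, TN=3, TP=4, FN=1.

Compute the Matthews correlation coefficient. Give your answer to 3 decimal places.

0.550

MCC = (TP·TN − FP·FN) / √((TP+FP)(TP+FN)(TN+FP)(TN+FN))
Numerator = 4·3 − 1·1 = 11
Denominator = √(5·5·4·4) = √400 = 20.0000
MCC = 11 / 20.0000 = 0.550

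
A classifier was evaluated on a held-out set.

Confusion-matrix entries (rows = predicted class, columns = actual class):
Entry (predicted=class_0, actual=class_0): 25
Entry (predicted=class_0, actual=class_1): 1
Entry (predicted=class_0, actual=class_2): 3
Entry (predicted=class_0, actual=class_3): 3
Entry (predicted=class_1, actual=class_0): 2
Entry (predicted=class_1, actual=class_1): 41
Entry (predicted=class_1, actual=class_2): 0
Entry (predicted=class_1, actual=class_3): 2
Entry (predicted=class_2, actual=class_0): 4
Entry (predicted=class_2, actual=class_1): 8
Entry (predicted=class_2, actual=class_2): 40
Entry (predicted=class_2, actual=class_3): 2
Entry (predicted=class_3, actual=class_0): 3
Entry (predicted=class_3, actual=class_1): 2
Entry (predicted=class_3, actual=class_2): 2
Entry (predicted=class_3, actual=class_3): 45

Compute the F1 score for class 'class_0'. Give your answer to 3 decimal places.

0.758

Treat 'class_0' as positive and all other classes as negative.
F1 score = 2·TP/(2·TP+FP+FN).
class_0: TP=25, FP=1+3+3=7, FN=2+4+3=9 → 50/66 = 0.7576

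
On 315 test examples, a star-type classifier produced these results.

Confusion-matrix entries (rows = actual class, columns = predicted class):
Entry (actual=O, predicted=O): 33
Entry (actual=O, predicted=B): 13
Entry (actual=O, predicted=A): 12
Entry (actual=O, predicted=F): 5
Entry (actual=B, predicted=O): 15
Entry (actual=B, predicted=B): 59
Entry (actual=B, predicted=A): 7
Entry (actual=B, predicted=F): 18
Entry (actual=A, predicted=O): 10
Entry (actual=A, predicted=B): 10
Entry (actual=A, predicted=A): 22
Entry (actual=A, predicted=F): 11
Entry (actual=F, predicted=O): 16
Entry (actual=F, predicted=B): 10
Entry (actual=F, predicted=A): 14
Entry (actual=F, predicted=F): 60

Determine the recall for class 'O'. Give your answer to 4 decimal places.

Treat 'O' as positive and all other classes as negative.
recall = TP/(TP+FN).
O: TP=33, FN=13+12+5=30 → 33/63 = 0.52381

0.5238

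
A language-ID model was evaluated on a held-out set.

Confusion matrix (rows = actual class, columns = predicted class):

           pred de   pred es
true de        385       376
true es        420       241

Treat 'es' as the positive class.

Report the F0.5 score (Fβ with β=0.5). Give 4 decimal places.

Fβ = (1+β²)·TP / ((1+β²)·TP + β²·FN + FP), with β²=1/4
= 1.25·241 / (1.25·241 + 0.25·420 + 376) = 0.3851

0.3851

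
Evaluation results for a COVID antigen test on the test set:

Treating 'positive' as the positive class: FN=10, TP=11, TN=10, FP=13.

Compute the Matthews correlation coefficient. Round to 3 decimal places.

MCC = (TP·TN − FP·FN) / √((TP+FP)(TP+FN)(TN+FP)(TN+FN))
Numerator = 11·10 − 13·10 = -20
Denominator = √(24·21·23·20) = √231840 = 481.4977
MCC = -20 / 481.4977 = -0.042

-0.042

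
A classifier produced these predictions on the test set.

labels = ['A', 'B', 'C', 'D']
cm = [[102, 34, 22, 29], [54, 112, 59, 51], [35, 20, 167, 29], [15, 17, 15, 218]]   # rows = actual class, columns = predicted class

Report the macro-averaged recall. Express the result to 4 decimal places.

Per-class recall (TP/(TP+FN)):
  A: TP=102, FN=34+22+29=85 → 102/187 = 0.54545
  B: TP=112, FN=54+59+51=164 → 112/276 = 0.40580
  C: TP=167, FN=35+20+29=84 → 167/251 = 0.66534
  D: TP=218, FN=15+17+15=47 → 218/265 = 0.82264
Macro-recall = mean = (0.54545 + 0.40580 + 0.66534 + 0.82264) / 4 = 0.6098

0.6098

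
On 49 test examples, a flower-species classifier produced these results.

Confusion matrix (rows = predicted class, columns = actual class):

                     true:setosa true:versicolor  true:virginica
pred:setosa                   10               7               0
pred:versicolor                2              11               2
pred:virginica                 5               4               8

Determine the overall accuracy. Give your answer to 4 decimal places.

0.5918

Accuracy = trace / total = (10+11+8=29) / 49 = 29/49 = 0.5918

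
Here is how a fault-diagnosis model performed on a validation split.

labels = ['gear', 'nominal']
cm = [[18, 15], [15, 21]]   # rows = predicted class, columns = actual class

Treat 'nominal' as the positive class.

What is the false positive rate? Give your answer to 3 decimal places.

0.455

FPR = FP/(FP+TN) = 15/(15+18) = 0.455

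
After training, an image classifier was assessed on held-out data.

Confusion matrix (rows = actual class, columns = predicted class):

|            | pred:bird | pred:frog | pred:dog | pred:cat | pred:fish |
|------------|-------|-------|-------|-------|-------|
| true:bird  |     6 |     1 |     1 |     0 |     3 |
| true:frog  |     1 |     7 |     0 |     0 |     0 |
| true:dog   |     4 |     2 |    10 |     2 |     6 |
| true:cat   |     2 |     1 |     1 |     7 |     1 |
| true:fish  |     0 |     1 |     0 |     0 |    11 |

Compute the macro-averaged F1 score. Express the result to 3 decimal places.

Per-class F1 score (2·TP/(2·TP+FP+FN)):
  bird: TP=6, FP=1+4+2+0=7, FN=1+1+0+3=5 → 12/24 = 0.5000
  frog: TP=7, FP=1+2+1+1=5, FN=1+0+0+0=1 → 14/20 = 0.7000
  dog: TP=10, FP=1+0+1+0=2, FN=4+2+2+6=14 → 20/36 = 0.5556
  cat: TP=7, FP=0+0+2+0=2, FN=2+1+1+1=5 → 14/21 = 0.6667
  fish: TP=11, FP=3+0+6+1=10, FN=0+1+0+0=1 → 22/33 = 0.6667
Macro-F1 score = mean = (0.5000 + 0.7000 + 0.5556 + 0.6667 + 0.6667) / 5 = 0.618

0.618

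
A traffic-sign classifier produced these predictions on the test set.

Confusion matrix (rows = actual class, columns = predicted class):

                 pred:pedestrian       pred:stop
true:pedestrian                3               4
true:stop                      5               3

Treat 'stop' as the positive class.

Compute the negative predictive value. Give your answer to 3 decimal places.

0.375

NPV = TN/(TN+FN) = 3/(3+5) = 0.375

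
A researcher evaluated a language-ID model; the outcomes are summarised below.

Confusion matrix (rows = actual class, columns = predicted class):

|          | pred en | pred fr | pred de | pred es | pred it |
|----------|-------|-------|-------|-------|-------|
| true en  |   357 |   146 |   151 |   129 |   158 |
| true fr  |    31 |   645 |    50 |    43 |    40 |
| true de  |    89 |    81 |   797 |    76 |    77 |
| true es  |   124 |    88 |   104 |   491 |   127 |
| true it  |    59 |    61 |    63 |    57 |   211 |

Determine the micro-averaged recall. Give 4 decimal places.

Micro-averaging pools counts across classes: ΣTP=2501, ΣFP=1754, ΣFN=1754.
Micro-recall = TP/(TP+FN) on pooled counts = 0.5878 (equals overall accuracy in single-label multiclass).

0.5878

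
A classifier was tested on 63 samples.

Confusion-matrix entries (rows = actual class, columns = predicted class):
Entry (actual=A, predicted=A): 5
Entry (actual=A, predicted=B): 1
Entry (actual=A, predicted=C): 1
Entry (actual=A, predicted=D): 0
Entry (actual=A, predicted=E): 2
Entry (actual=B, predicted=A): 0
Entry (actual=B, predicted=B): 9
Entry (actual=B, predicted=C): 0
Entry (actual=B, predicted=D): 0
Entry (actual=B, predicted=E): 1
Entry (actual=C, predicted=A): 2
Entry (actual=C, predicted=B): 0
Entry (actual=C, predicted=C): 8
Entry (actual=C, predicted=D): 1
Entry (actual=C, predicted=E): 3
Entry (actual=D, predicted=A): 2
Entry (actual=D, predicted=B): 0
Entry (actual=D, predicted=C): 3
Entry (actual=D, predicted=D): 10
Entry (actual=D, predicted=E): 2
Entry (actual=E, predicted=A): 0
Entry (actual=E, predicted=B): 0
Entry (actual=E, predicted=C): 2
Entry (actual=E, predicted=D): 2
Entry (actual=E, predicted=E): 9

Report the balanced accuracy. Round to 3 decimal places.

0.662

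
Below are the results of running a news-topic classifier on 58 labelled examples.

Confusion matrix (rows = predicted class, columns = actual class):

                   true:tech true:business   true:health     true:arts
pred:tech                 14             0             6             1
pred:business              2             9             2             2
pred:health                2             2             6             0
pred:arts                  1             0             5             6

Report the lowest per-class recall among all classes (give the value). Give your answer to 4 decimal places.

0.3158

Per-class recall (TP/(TP+FN)):
  tech: TP=14, FN=2+2+1=5 → 14/19 = 0.73684
  business: TP=9, FN=0+2+0=2 → 9/11 = 0.81818
  health: TP=6, FN=6+2+5=13 → 6/19 = 0.31579
  arts: TP=6, FN=1+2+0=3 → 6/9 = 0.66667
Lowest is class 'health' with recall = 0.3158.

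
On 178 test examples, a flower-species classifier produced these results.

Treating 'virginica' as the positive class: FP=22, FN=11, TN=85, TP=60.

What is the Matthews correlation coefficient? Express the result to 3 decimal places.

MCC = (TP·TN − FP·FN) / √((TP+FP)(TP+FN)(TN+FP)(TN+FN))
Numerator = 60·85 − 22·11 = 4858
Denominator = √(82·71·107·96) = √59803584 = 7733.2777
MCC = 4858 / 7733.2777 = 0.628

0.628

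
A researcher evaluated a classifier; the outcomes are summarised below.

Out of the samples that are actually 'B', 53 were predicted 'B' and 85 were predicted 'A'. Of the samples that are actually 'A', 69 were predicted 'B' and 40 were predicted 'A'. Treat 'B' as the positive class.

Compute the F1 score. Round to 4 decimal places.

0.4077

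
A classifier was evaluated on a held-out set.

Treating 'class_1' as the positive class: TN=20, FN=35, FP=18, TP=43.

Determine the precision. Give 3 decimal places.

0.705

Precision = TP/(TP+FP) = 43/(43+18) = 43/61 = 0.705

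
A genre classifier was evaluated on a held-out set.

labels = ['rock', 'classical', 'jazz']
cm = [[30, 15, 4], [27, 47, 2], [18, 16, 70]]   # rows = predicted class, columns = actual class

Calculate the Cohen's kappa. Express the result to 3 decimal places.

0.462

Observed agreement pₒ = trace/N = 147/229 = 0.6419
Expected agreement pₑ = Σ (rowᵢ·colᵢ)/N² = (75·49 + 78·76 + 76·104)/229² = 0.3338
κ = (pₒ − pₑ)/(1 − pₑ) = (0.6419 − 0.3338)/(1 − 0.3338) = 0.462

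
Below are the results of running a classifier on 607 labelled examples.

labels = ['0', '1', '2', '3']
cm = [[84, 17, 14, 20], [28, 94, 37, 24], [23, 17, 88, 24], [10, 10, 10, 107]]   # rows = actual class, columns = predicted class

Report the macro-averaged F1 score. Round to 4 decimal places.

0.6141

Per-class F1 score (2·TP/(2·TP+FP+FN)):
  0: TP=84, FP=28+23+10=61, FN=17+14+20=51 → 168/280 = 0.60000
  1: TP=94, FP=17+17+10=44, FN=28+37+24=89 → 188/321 = 0.58567
  2: TP=88, FP=14+37+10=61, FN=23+17+24=64 → 176/301 = 0.58472
  3: TP=107, FP=20+24+24=68, FN=10+10+10=30 → 214/312 = 0.68590
Macro-F1 score = mean = (0.60000 + 0.58567 + 0.58472 + 0.68590) / 4 = 0.6141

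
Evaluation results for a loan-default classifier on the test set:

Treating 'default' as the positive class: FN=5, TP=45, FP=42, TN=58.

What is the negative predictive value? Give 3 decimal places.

NPV = TN/(TN+FN) = 58/(58+5) = 0.921

0.921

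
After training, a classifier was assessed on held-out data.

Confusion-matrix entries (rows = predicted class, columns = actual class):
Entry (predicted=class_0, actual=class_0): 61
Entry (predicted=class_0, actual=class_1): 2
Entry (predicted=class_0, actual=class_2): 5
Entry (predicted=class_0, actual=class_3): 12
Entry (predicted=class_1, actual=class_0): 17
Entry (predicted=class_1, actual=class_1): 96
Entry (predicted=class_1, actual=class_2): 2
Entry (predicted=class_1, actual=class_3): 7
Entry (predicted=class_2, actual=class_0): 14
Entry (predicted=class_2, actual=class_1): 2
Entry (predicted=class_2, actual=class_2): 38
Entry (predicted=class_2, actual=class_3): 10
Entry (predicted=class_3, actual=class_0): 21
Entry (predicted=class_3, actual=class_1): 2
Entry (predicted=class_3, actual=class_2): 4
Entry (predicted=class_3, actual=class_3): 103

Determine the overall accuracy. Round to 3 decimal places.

Accuracy = trace / total = (61+96+38+103=298) / 396 = 298/396 = 0.753

0.753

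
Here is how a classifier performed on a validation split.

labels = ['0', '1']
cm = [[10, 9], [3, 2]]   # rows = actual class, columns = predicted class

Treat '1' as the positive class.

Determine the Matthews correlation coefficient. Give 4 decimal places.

-0.0601

MCC = (TP·TN − FP·FN) / √((TP+FP)(TP+FN)(TN+FP)(TN+FN))
Numerator = 2·10 − 9·3 = -7
Denominator = √(11·5·19·13) = √13585 = 116.5547
MCC = -7 / 116.5547 = -0.0601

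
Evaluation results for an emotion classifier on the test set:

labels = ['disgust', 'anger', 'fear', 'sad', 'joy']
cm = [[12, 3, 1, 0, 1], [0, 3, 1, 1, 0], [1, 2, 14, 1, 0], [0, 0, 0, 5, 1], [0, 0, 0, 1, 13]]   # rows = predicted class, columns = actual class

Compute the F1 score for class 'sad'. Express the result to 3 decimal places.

0.714

One-vs-rest for 'sad': TP = diagonal; FP = other classes predicted 'sad'; FN = 'sad' predicted as other.
F1 score = 2·TP/(2·TP+FP+FN).
sad: TP=5, FP=0+0+0+1=1, FN=0+1+1+1=3 → 10/14 = 0.7143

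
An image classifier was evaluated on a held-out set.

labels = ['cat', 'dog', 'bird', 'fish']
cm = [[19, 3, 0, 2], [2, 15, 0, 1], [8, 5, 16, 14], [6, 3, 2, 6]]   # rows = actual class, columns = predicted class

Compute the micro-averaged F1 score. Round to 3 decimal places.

Micro-averaging pools counts across classes: ΣTP=56, ΣFP=46, ΣFN=46.
Micro-F1 score = 2·TP/(2·TP+FP+FN) on pooled counts = 0.549 (equals overall accuracy in single-label multiclass).

0.549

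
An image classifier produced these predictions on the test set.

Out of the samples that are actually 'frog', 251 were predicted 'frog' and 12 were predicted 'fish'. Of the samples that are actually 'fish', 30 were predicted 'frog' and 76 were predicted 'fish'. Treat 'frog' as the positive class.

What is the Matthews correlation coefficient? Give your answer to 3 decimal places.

0.713

MCC = (TP·TN − FP·FN) / √((TP+FP)(TP+FN)(TN+FP)(TN+FN))
Numerator = 251·76 − 30·12 = 18716
Denominator = √(281·263·106·88) = √689367184 = 26255.8029
MCC = 18716 / 26255.8029 = 0.713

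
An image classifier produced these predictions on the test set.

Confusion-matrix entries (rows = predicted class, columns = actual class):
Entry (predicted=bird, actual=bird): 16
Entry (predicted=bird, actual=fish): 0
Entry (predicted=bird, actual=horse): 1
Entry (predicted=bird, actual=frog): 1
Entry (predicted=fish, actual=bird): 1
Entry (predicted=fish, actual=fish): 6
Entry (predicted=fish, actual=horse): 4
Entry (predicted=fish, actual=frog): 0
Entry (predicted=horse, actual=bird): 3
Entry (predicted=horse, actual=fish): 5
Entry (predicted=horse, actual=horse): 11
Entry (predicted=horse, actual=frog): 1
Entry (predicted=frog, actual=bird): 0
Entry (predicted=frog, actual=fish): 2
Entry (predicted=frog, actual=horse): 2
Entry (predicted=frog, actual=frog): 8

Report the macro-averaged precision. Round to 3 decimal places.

0.663

Per-class precision (TP/(TP+FP)):
  bird: TP=16, FP=0+1+1=2 → 16/18 = 0.8889
  fish: TP=6, FP=1+4+0=5 → 6/11 = 0.5455
  horse: TP=11, FP=3+5+1=9 → 11/20 = 0.5500
  frog: TP=8, FP=0+2+2=4 → 8/12 = 0.6667
Macro-precision = mean = (0.8889 + 0.5455 + 0.5500 + 0.6667) / 4 = 0.663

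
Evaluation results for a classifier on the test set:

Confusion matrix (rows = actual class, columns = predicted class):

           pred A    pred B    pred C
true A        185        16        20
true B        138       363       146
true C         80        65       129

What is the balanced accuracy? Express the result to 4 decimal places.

Balanced accuracy = mean of per-class recall.
  A: recall = 185/221 = 0.83710
  B: recall = 363/647 = 0.56105
  C: recall = 129/274 = 0.47080
Mean = (0.83710 + 0.56105 + 0.47080) / 3 = 0.6230

0.6230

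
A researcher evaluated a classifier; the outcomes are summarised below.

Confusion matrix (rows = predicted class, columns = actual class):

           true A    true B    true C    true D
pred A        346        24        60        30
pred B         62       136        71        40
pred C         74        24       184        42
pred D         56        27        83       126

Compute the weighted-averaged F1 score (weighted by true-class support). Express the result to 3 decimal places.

Per-class F1 score (2·TP/(2·TP+FP+FN)):
  A: TP=346, FP=24+60+30=114, FN=62+74+56=192 → 692/998 = 0.6934
  B: TP=136, FP=62+71+40=173, FN=24+24+27=75 → 272/520 = 0.5231
  C: TP=184, FP=74+24+42=140, FN=60+71+83=214 → 368/722 = 0.5097
  D: TP=126, FP=56+27+83=166, FN=30+40+42=112 → 252/530 = 0.4755
Weighted-F1 score = Σ (supportᵢ/N)·F1 scoreᵢ with N=1385: (538/1385)·0.6934 + (211/1385)·0.5231 + (398/1385)·0.5097 + (238/1385)·0.4755 = 0.577

0.577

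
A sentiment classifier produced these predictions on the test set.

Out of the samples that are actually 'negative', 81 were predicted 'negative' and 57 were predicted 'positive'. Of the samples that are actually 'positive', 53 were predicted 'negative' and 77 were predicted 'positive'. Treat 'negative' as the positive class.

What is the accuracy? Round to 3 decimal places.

Accuracy = (TP+TN)/N = (81+77)/268 = 0.590

0.590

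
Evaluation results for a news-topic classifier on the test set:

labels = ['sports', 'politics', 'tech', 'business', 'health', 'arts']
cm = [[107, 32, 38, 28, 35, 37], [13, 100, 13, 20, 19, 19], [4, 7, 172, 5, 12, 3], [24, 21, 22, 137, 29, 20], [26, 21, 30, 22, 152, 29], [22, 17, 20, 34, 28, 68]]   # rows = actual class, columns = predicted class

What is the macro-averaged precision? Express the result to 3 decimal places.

0.522

Per-class precision (TP/(TP+FP)):
  sports: TP=107, FP=13+4+24+26+22=89 → 107/196 = 0.5459
  politics: TP=100, FP=32+7+21+21+17=98 → 100/198 = 0.5051
  tech: TP=172, FP=38+13+22+30+20=123 → 172/295 = 0.5831
  business: TP=137, FP=28+20+5+22+34=109 → 137/246 = 0.5569
  health: TP=152, FP=35+19+12+29+28=123 → 152/275 = 0.5527
  arts: TP=68, FP=37+19+3+20+29=108 → 68/176 = 0.3864
Macro-precision = mean = (0.5459 + 0.5051 + 0.5831 + 0.5569 + 0.5527 + 0.3864) / 6 = 0.522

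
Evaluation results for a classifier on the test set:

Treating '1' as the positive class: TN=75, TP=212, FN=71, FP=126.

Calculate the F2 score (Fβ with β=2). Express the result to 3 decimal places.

0.721

Fβ = (1+β²)·TP / ((1+β²)·TP + β²·FN + FP), with β²=4
= 5·212 / (5·212 + 4·71 + 126) = 0.721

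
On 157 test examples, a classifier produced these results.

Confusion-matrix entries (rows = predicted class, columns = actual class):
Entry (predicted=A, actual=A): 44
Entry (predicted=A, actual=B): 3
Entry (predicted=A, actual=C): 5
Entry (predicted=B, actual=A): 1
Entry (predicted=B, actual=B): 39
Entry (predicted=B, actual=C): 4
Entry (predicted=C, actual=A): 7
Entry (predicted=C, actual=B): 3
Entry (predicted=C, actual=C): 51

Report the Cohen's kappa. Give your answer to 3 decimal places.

0.779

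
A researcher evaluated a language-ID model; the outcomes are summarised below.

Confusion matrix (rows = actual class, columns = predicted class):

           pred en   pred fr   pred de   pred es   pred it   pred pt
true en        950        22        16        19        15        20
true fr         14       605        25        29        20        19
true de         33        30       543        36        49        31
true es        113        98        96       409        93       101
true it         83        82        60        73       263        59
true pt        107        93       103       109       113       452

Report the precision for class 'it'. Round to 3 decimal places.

One-vs-rest for 'it': TP = diagonal; FP = other classes predicted 'it'; FN = 'it' predicted as other.
precision = TP/(TP+FP).
it: TP=263, FP=15+20+49+93+113=290 → 263/553 = 0.4756

0.476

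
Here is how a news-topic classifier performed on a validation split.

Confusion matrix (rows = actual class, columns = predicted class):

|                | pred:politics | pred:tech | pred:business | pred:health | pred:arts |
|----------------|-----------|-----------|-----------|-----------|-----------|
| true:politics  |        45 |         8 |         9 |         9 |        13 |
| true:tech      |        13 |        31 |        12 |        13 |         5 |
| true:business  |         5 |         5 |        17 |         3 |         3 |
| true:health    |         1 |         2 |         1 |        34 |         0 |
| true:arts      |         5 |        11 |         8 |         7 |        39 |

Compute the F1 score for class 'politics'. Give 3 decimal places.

F1 score = 2·TP/(2·TP+FP+FN).
politics: TP=45, FP=13+5+1+5=24, FN=8+9+9+13=39 → 90/153 = 0.5882

0.588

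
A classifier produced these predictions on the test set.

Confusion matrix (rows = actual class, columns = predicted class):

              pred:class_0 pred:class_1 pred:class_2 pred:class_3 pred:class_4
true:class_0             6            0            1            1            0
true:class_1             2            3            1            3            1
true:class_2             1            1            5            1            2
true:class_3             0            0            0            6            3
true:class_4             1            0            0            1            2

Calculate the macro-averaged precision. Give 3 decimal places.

Per-class precision (TP/(TP+FP)):
  class_0: TP=6, FP=2+1+0+1=4 → 6/10 = 0.6000
  class_1: TP=3, FP=0+1+0+0=1 → 3/4 = 0.7500
  class_2: TP=5, FP=1+1+0+0=2 → 5/7 = 0.7143
  class_3: TP=6, FP=1+3+1+1=6 → 6/12 = 0.5000
  class_4: TP=2, FP=0+1+2+3=6 → 2/8 = 0.2500
Macro-precision = mean = (0.6000 + 0.7500 + 0.7143 + 0.5000 + 0.2500) / 5 = 0.563

0.563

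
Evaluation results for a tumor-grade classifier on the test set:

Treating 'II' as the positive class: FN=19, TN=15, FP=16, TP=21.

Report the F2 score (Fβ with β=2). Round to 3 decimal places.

Fβ = (1+β²)·TP / ((1+β²)·TP + β²·FN + FP), with β²=4
= 5·21 / (5·21 + 4·19 + 16) = 0.533

0.533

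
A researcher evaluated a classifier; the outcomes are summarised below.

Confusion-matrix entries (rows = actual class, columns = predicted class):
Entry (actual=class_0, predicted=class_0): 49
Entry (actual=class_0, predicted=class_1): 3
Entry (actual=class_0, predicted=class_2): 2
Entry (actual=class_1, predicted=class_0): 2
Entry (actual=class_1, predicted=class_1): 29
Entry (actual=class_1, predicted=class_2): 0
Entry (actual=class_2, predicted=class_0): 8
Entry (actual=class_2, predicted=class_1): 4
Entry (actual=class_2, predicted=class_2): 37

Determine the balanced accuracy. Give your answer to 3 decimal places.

Balanced accuracy = mean of per-class recall.
  class_0: recall = 49/54 = 0.9074
  class_1: recall = 29/31 = 0.9355
  class_2: recall = 37/49 = 0.7551
Mean = (0.9074 + 0.9355 + 0.7551) / 3 = 0.866

0.866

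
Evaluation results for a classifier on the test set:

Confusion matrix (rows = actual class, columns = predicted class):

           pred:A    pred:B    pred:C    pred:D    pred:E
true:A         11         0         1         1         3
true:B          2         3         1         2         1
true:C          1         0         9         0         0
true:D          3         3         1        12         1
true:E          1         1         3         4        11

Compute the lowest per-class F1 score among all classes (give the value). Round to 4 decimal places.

0.3750

Per-class F1 score (2·TP/(2·TP+FP+FN)):
  A: TP=11, FP=2+1+3+1=7, FN=0+1+1+3=5 → 22/34 = 0.64706
  B: TP=3, FP=0+0+3+1=4, FN=2+1+2+1=6 → 6/16 = 0.37500
  C: TP=9, FP=1+1+1+3=6, FN=1+0+0+0=1 → 18/25 = 0.72000
  D: TP=12, FP=1+2+0+4=7, FN=3+3+1+1=8 → 24/39 = 0.61538
  E: TP=11, FP=3+1+0+1=5, FN=1+1+3+4=9 → 22/36 = 0.61111
Lowest is class 'B' with F1 score = 0.3750.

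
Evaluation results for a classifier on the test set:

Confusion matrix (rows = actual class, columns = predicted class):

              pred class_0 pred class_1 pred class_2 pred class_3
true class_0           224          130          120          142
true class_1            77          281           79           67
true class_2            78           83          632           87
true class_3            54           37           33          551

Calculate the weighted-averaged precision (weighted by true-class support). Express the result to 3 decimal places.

Per-class precision (TP/(TP+FP)):
  class_0: TP=224, FP=77+78+54=209 → 224/433 = 0.5173
  class_1: TP=281, FP=130+83+37=250 → 281/531 = 0.5292
  class_2: TP=632, FP=120+79+33=232 → 632/864 = 0.7315
  class_3: TP=551, FP=142+67+87=296 → 551/847 = 0.6505
Weighted-precision = Σ (supportᵢ/N)·precisionᵢ with N=2675: (616/2675)·0.5173 + (504/2675)·0.5292 + (880/2675)·0.7315 + (675/2675)·0.6505 = 0.624

0.624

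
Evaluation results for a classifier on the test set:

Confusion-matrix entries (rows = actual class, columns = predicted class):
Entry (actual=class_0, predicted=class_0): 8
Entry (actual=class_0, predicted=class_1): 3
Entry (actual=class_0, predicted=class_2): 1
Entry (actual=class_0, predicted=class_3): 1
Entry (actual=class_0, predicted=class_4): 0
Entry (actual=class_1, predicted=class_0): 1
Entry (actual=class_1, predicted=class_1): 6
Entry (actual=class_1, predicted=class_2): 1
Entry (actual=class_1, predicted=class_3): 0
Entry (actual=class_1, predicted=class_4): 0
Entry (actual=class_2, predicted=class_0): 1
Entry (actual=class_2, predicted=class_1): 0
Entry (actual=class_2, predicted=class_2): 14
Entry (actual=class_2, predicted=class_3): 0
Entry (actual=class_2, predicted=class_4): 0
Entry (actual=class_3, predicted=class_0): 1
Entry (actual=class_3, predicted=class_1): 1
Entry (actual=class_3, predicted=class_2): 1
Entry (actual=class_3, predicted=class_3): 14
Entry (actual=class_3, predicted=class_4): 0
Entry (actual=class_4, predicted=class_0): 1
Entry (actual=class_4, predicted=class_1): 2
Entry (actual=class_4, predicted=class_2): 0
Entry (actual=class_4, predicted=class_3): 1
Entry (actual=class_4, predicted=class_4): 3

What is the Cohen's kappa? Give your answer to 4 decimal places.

Observed agreement pₒ = trace/N = 45/60 = 0.75000
Expected agreement pₑ = Σ (rowᵢ·colᵢ)/N² = (13·12 + 8·12 + 15·17 + 17·16 + 7·3)/60² = 0.22222
κ = (pₒ − pₑ)/(1 − pₑ) = (0.75000 − 0.22222)/(1 − 0.22222) = 0.6786

0.6786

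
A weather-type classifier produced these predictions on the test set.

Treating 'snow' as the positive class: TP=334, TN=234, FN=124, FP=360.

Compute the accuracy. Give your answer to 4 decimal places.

0.5399

Accuracy = (TP+TN)/N = (334+234)/1052 = 0.5399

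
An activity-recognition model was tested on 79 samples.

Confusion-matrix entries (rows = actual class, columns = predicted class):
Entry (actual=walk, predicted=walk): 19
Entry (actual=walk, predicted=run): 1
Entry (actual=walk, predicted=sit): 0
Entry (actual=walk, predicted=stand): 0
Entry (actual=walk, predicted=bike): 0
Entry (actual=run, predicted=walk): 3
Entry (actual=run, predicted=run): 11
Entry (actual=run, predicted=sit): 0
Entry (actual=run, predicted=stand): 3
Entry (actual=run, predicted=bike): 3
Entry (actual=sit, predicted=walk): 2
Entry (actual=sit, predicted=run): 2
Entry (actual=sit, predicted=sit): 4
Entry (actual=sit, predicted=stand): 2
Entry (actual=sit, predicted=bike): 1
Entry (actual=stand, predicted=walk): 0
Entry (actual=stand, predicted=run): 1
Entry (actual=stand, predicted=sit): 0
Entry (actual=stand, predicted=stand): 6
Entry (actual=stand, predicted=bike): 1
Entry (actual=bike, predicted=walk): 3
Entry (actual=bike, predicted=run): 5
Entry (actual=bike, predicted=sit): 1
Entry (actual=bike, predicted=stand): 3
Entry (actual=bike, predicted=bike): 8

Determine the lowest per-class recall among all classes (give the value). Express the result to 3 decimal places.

Per-class recall (TP/(TP+FN)):
  walk: TP=19, FN=1+0+0+0=1 → 19/20 = 0.9500
  run: TP=11, FN=3+0+3+3=9 → 11/20 = 0.5500
  sit: TP=4, FN=2+2+2+1=7 → 4/11 = 0.3636
  stand: TP=6, FN=0+1+0+1=2 → 6/8 = 0.7500
  bike: TP=8, FN=3+5+1+3=12 → 8/20 = 0.4000
Lowest is class 'sit' with recall = 0.364.

0.364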